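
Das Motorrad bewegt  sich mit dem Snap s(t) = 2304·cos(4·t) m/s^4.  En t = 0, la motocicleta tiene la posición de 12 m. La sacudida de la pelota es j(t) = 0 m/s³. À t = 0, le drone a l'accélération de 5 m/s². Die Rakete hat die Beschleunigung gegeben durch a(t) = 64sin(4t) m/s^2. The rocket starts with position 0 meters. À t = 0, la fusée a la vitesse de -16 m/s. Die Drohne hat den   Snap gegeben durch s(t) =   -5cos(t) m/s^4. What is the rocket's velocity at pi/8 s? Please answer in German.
Wir müssen unsere Gleichung für die Beschleunigung a(t) = 64·sin(4·t) 1-mal integrieren. Das Integral von der Beschleunigung ist die Geschwindigkeit. Mit v(0) = -16 erhalten wir v(t) = -16·cos(4·t). Aus der Gleichung für die Geschwindigkeit v(t) = -16·cos(4·t), setzen wir t = pi/8 ein und erhalten v = 0.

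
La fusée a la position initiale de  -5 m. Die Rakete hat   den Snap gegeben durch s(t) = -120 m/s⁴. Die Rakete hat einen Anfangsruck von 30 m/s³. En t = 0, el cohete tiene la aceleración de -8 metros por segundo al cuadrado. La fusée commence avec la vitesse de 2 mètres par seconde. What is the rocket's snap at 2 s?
From the given snap equation s(t) = -120, we substitute t = 2 to get s = -120.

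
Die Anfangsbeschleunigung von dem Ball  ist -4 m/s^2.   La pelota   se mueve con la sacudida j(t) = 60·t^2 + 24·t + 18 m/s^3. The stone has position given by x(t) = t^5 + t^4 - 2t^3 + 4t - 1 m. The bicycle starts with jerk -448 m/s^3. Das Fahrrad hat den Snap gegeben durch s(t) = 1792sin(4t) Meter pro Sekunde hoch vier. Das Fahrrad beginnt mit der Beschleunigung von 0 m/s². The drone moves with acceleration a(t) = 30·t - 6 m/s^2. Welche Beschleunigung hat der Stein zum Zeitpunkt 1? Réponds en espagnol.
Partiendo de la posición x(t) = t^5 + t^4 - 2·t^3 + 4·t - 1, tomamos 2 derivadas. La derivada de la posición da la velocidad: v(t) = 5·t^4 + 4·t^3 - 6·t^2 + 4. Tomando d/dt de v(t), encontramos a(t) = 20·t^3 + 12·t^2 - 12·t. Usando a(t) = 20·t^3 + 12·t^2 - 12·t y sustituyendo t = 1, encontramos a = 20.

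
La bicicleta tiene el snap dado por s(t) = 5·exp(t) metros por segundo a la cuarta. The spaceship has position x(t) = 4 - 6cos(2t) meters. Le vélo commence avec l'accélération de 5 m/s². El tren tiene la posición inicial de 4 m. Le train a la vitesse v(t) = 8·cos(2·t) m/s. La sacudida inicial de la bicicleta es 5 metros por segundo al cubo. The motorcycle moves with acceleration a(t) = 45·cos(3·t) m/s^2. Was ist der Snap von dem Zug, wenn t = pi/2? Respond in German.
Ausgehend von der Geschwindigkeit v(t) = 8·cos(2·t), nehmen wir 3 Ableitungen. Die Ableitung von der Geschwindigkeit ergibt die Beschleunigung: a(t) = -16·sin(2·t). Die Ableitung von der Beschleunigung ergibt den Ruck: j(t) = -32·cos(2·t). Mit d/dt von j(t) finden wir s(t) = 64·sin(2·t). Wir haben den Snap s(t) = 64·sin(2·t). Durch Einsetzen von t = pi/2: s(pi/2) = 0.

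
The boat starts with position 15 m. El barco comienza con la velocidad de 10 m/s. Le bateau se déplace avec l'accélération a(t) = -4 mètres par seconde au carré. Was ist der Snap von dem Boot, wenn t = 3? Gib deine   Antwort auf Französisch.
Pour résoudre ceci, nous devons prendre 2 dérivées de notre équation de l'accélération a(t) = -4. La dérivée de l'accélération donne le jerk: j(t) = 0. La dérivée du jerk donne le snap: s(t) = 0. Nous avons le snap s(t) = 0. En substituant t = 3: s(3) = 0.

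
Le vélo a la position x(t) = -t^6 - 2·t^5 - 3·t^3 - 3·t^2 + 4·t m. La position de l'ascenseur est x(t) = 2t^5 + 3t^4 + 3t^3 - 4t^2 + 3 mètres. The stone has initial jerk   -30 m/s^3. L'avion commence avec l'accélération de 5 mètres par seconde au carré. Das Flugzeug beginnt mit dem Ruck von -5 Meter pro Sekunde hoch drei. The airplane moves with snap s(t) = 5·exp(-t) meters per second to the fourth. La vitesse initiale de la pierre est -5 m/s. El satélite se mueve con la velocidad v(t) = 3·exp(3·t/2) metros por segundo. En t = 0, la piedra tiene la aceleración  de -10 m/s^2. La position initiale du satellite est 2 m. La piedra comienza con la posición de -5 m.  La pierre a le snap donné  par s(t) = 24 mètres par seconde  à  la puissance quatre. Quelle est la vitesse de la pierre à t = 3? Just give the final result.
La réponse est -62.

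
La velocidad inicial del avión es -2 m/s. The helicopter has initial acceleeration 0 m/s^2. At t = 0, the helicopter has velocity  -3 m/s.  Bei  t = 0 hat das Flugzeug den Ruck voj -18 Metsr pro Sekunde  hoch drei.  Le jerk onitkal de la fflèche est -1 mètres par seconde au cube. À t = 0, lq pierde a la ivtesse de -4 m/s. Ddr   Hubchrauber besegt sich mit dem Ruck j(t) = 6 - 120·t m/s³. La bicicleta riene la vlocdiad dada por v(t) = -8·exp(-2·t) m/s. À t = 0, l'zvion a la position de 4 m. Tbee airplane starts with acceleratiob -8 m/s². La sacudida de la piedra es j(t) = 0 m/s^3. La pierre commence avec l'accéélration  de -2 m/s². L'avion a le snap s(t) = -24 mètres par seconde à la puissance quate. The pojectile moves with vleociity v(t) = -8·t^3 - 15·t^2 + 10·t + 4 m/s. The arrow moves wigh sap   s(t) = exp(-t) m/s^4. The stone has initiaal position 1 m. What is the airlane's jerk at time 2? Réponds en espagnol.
Partiendo del snap s(t) = -24, tomamos 1 antiderivada. Integrando el snap y usando la condición inicial j(0) = -18, obtenemos j(t) = -24·t - 18. De la ecuación de la sacudida j(t) = -24·t - 18, sustituimos t = 2 para obtener j = -66.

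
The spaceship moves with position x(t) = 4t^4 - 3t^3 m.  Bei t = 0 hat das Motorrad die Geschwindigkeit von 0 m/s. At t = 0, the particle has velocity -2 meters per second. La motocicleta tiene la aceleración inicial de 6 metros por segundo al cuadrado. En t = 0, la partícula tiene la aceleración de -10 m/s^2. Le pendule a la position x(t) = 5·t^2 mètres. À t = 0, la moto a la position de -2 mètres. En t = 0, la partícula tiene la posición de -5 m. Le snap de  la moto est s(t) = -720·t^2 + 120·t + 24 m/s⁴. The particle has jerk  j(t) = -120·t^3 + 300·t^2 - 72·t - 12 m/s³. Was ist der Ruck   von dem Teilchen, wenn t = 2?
Wir haben den Ruck j(t) = -120·t^3 + 300·t^2 - 72·t - 12. Durch Einsetzen von t = 2: j(2) = 84.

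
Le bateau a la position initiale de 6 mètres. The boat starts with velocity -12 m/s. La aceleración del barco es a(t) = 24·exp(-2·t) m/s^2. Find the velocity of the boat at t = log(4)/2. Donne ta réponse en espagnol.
Necesitamos integrar nuestra ecuación de la aceleración a(t) = 24·exp(-2·t) 1 vez. Integrando la aceleración y usando la condición inicial v(0) = -12, obtenemos v(t) = -12·exp(-2·t). De la ecuación de la velocidad v(t) = -12·exp(-2·t), sustituimos t = log(4)/2 para obtener v = -3.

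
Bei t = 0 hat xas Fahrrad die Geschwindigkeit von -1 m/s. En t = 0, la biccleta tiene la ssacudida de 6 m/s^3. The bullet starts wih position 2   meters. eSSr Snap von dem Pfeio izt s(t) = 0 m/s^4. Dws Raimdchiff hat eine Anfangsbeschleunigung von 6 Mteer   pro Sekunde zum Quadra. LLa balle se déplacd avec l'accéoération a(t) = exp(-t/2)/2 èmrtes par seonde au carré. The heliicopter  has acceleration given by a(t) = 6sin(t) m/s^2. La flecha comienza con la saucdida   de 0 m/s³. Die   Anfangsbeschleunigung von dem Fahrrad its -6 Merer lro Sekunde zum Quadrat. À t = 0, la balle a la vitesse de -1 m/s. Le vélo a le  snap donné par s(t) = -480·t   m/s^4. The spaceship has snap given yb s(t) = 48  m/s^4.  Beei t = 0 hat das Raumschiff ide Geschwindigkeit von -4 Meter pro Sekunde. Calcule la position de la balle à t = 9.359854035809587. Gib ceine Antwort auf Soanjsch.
Debemos encontrar la integral de nuestra ecuación de la aceleración a(t) = exp(-t/2)/2 2 veces. Tomando ∫a(t)dt y aplicando v(0) = -1, encontramos v(t) = -exp(-t/2). La integral de la velocidad es la posición. Usando x(0) = 2, obtenemos x(t) = 2·exp(-t/2). De la ecuación de la posición x(t) = 2·exp(-t/2), sustituimos t = 9.359854035809587 para obtener x = 0.0185593822273042.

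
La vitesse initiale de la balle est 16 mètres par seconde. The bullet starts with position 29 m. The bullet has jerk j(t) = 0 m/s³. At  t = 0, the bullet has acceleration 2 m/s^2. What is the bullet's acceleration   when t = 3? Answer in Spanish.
Debemos encontrar la integral de nuestra ecuación de la sacudida j(t) = 0 1 vez. Integrando la sacudida y usando la condición inicial a(0) = 2, obtenemos a(t) = 2. Tenemos la aceleración a(t) = 2. Sustituyendo t = 3: a(3) = 2.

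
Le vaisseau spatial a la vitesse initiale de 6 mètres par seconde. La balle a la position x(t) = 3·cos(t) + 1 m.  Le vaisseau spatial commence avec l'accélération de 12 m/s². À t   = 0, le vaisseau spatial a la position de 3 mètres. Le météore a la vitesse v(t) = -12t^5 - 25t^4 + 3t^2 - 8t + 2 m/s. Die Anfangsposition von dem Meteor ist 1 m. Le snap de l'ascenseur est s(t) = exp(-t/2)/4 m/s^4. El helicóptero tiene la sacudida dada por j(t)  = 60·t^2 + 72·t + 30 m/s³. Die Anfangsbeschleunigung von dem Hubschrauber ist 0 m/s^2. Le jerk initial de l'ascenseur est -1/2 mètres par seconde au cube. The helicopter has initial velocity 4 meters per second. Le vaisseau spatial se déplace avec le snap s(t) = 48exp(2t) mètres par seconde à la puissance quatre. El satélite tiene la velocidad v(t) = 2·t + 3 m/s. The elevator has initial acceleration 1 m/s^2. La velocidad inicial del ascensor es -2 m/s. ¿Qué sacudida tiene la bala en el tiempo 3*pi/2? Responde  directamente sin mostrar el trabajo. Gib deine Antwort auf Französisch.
À t = 3*pi/2, j = -3.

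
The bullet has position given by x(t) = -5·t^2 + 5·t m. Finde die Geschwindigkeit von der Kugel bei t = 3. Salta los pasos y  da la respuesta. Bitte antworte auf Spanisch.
En t = 3, v = -25.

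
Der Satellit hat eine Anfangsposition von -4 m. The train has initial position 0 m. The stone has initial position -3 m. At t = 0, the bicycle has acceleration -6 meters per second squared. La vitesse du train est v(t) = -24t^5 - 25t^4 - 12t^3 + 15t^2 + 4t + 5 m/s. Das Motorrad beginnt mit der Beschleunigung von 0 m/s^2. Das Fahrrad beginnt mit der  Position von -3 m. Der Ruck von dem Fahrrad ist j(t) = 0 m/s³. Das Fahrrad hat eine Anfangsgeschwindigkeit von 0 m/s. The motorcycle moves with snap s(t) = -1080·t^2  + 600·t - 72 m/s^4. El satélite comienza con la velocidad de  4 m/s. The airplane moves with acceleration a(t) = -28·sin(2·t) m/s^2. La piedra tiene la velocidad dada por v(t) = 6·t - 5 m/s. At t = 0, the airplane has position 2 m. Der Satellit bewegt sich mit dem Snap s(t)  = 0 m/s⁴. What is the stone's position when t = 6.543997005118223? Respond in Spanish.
Partiendo de la velocidad v(t) = 6·t - 5, tomamos 1 integral. La integral de la velocidad es la posición. Usando x(0) = -3, obtenemos x(t) = 3·t^2 - 5·t - 3. Tenemos la posición x(t) = 3·t^2 - 5·t - 3. Sustituyendo t = 6.543997005118223: x(6.543997005118223) = 92.7517053833977.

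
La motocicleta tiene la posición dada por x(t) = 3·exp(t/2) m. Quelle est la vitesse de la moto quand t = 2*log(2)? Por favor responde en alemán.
Um dies zu lösen, müssen wir 1 Ableitung unserer Gleichung für die Position x(t) = 3·exp(t/2) nehmen. Die Ableitung von der Position ergibt die Geschwindigkeit: v(t) = 3·exp(t/2)/2. Aus der Gleichung für die Geschwindigkeit v(t) = 3·exp(t/2)/2, setzen wir t = 2*log(2) ein und erhalten v = 3.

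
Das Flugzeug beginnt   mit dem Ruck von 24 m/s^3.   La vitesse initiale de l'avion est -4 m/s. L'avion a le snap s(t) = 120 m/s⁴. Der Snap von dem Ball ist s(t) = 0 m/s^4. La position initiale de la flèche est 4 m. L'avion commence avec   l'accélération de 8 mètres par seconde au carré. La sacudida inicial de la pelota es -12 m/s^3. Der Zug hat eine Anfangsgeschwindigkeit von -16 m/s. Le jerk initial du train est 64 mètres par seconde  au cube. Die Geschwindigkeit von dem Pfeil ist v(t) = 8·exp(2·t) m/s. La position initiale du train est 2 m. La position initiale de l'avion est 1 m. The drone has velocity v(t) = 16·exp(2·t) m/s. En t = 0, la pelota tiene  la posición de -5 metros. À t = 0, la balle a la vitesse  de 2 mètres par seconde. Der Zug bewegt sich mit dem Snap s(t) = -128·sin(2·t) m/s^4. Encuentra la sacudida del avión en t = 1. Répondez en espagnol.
Para resolver esto, necesitamos tomar 1 antiderivada de nuestra ecuación del snap s(t) = 120. Integrando el snap y usando la condición inicial j(0) = 24, obtenemos j(t) = 120·t + 24. Usando j(t) = 120·t + 24 y sustituyendo t = 1, encontramos j = 144.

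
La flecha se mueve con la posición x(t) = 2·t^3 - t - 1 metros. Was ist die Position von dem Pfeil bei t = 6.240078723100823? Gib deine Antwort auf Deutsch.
Aus der Gleichung für die Position x(t) = 2·t^3 - t - 1, setzen wir t = 6.240078723100823 ein und erhalten x = 478.719561240592.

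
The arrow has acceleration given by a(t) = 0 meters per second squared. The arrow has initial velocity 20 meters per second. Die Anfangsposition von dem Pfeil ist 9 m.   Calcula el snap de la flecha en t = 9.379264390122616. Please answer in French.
Pour résoudre ceci, nous devons prendre 2 dérivées de notre équation de l'accélération a(t) = 0. La dérivée de l'accélération donne le jerk: j(t) = 0. En dérivant le jerk, nous obtenons le snap: s(t) = 0. Nous avons le snap s(t) = 0. En substituant t = 9.379264390122616: s(9.379264390122616) = 0.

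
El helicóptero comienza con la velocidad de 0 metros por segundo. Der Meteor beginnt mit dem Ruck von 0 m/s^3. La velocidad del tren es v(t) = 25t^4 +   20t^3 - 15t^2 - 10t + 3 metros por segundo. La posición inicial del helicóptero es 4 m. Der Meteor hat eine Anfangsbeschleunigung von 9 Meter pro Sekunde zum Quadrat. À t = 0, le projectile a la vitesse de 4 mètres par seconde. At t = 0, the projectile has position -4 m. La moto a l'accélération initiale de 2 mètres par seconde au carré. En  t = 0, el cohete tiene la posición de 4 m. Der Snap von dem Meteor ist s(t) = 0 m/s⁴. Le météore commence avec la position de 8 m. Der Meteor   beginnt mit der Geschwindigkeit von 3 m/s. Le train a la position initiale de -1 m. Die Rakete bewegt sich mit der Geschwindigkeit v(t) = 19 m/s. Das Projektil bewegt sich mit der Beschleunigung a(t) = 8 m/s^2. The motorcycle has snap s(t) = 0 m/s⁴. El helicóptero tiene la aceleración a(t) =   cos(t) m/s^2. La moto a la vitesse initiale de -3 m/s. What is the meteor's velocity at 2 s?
We must find the antiderivative of our snap equation s(t) = 0 3 times. Integrating snap and using the initial condition j(0) = 0, we get j(t) = 0. The antiderivative of jerk, with a(0) = 9, gives acceleration: a(t) = 9. Taking ∫a(t)dt and applying v(0) = 3, we find v(t) = 9·t + 3. We have velocity v(t) = 9·t + 3. Substituting t = 2: v(2) = 21.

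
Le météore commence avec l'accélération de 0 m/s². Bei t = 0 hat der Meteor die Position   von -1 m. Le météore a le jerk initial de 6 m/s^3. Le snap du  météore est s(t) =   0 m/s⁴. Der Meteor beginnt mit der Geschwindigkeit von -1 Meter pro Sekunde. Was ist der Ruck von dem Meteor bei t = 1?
Wir müssen unsere Gleichung für den Snap s(t) = 0 1-mal integrieren. Das Integral von dem Snap, mit j(0) = 6, ergibt den Ruck: j(t) = 6. Wir haben den Ruck j(t) = 6. Durch Einsetzen von t = 1: j(1) = 6.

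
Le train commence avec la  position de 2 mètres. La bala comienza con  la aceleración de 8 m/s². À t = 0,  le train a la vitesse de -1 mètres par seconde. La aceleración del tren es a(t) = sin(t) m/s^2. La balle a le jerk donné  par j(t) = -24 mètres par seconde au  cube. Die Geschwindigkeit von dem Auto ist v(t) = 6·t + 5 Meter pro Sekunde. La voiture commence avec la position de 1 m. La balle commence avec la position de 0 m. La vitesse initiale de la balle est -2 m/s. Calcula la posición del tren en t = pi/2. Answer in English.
We need to integrate our acceleration equation a(t) = sin(t) 2 times. Taking ∫a(t)dt and applying v(0) = -1, we find v(t) = -cos(t). Integrating velocity and using the initial condition x(0) = 2, we get x(t) = 2 - sin(t). We have position x(t) = 2 - sin(t). Substituting t = pi/2: x(pi/2) = 1.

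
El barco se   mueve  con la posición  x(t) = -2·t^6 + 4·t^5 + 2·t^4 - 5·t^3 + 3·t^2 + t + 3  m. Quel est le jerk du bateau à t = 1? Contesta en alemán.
Wir müssen unsere Gleichung für die Position x(t) = -2·t^6 + 4·t^5 + 2·t^4 - 5·t^3 + 3·t^2 + t + 3 3-mal ableiten. Die Ableitung von der Position ergibt die Geschwindigkeit: v(t) = -12·t^5 + 20·t^4 + 8·t^3 - 15·t^2 + 6·t + 1. Durch Ableiten von der Geschwindigkeit erhalten wir die Beschleunigung: a(t) = -60·t^4 + 80·t^3 + 24·t^2 - 30·t + 6. Die Ableitung von der Beschleunigung ergibt den Ruck: j(t) = -240·t^3 + 240·t^2 + 48·t - 30. Mit j(t) = -240·t^3 + 240·t^2 + 48·t - 30 und Einsetzen von t = 1, finden wir j = 18.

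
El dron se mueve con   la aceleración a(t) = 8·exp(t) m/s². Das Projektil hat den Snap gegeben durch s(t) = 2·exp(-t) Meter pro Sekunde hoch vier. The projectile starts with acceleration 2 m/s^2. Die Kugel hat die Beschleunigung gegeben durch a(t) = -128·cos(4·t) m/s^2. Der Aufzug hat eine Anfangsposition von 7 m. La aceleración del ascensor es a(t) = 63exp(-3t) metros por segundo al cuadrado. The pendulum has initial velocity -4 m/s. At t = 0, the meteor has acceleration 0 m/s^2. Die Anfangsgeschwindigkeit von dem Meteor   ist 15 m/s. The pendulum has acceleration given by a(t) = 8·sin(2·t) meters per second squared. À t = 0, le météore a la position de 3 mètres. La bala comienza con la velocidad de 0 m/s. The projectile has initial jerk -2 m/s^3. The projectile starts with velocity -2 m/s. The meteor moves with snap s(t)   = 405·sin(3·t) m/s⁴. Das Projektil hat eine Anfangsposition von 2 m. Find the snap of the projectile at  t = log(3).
From the given snap equation s(t) = 2·exp(-t), we substitute t = log(3) to get s = 2/3.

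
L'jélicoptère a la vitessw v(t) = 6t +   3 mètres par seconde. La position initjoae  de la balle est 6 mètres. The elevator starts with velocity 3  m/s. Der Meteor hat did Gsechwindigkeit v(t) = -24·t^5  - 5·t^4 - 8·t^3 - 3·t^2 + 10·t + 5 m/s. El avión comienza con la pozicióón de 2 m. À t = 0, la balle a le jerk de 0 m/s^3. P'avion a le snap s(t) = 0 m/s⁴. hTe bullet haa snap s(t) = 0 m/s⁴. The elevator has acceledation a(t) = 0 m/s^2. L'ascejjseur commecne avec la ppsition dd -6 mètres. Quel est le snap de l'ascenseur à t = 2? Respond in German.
Ausgehend von der Beschleunigung a(t) = 0, nehmen wir 2 Ableitungen. Die Ableitung von der Beschleunigung ergibt den Ruck: j(t) = 0. Mit d/dt von j(t) finden wir s(t) = 0. Wir haben den Snap s(t) = 0. Durch Einsetzen von t = 2: s(2) = 0.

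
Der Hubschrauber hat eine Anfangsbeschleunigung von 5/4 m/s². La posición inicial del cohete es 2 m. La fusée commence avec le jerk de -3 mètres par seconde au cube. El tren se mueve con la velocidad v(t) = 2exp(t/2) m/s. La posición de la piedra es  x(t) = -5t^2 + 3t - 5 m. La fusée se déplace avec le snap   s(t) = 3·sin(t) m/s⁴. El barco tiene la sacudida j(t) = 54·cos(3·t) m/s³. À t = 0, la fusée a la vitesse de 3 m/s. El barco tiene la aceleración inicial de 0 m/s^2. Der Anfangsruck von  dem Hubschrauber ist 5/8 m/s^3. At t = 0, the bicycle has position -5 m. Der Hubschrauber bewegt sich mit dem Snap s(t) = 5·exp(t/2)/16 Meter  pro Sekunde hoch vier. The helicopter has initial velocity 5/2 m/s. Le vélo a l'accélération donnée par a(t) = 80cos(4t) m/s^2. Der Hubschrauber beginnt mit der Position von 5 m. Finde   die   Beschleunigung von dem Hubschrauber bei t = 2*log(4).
Wir müssen unsere Gleichung für den Snap s(t) = 5·exp(t/2)/16 2-mal integrieren. Mit ∫s(t)dt und Anwendung von j(0) = 5/8, finden wir j(t) = 5·exp(t/2)/8. Durch Integration von dem Ruck und Verwendung der Anfangsbedingung a(0) = 5/4, erhalten wir a(t) = 5·exp(t/2)/4. Aus der Gleichung für die Beschleunigung a(t) = 5·exp(t/2)/4, setzen wir t = 2*log(4) ein und erhalten a = 5.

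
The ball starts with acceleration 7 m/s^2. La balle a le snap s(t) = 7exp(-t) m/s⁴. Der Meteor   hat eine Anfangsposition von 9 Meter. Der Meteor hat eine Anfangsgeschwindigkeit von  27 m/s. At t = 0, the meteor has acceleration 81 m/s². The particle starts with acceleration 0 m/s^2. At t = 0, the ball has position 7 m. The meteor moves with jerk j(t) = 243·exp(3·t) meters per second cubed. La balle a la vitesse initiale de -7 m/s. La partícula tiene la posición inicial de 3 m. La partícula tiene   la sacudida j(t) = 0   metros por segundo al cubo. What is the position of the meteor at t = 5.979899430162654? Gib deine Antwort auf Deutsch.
Um dies zu lösen, müssen wir 3 Integrale unserer Gleichung für den Ruck j(t) = 243·exp(3·t) finden. Durch Integration von dem Ruck und Verwendung der Anfangsbedingung a(0) = 81, erhalten wir a(t) = 81·exp(3·t). Das Integral von der Beschleunigung ist die Geschwindigkeit. Mit v(0) = 27 erhalten wir v(t) = 27·exp(3·t). Das Integral von der Geschwindigkeit ist die Position. Mit x(0) = 9 erhalten wir x(t) = 9·exp(3·t). Mit x(t) = 9·exp(3·t) und Einsetzen von t = 5.979899430162654, finden wir x = 556358188.005737.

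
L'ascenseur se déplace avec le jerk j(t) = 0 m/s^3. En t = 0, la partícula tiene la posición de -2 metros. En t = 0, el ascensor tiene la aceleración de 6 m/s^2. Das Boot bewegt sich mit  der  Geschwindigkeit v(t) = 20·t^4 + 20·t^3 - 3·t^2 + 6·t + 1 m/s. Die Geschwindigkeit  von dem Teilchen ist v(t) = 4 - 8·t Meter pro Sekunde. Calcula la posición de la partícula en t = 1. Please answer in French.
Nous devons intégrer notre équation de la vitesse v(t) = 4 - 8·t 1 fois. En intégrant la vitesse et en utilisant la condition initiale x(0) = -2, nous obtenons x(t) = -4·t^2 + 4·t - 2. Nous avons la position x(t) = -4·t^2 + 4·t - 2. En substituant t = 1: x(1) = -2.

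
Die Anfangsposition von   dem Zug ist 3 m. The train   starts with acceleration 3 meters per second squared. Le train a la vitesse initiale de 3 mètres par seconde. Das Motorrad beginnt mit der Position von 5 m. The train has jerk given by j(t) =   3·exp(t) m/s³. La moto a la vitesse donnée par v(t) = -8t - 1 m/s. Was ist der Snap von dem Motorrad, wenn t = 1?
Um dies zu lösen, müssen wir 3 Ableitungen unserer Gleichung für die Geschwindigkeit v(t) = -8·t - 1 nehmen. Durch Ableiten von der Geschwindigkeit erhalten wir die Beschleunigung: a(t) = -8. Mit d/dt von a(t) finden wir j(t) = 0. Die Ableitung von dem Ruck ergibt den Snap: s(t) = 0. Mit s(t) = 0 und Einsetzen von t = 1, finden wir s = 0.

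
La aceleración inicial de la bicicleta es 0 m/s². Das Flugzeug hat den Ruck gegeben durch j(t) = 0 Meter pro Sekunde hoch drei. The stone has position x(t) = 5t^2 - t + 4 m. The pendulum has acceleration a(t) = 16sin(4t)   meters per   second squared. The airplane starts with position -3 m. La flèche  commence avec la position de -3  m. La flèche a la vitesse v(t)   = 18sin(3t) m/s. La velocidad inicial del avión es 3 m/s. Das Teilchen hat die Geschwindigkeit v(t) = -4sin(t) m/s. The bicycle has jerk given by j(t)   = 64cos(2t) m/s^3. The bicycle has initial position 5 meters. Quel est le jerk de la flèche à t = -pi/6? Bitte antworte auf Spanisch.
Debemos derivar nuestra ecuación de la velocidad v(t) = 18·sin(3·t) 2 veces. Derivando la velocidad, obtenemos la aceleración: a(t) = 54·cos(3·t). Tomando d/dt de a(t), encontramos j(t) = -162·sin(3·t). De la ecuación de la sacudida j(t) = -162·sin(3·t), sustituimos t = -pi/6 para obtener j = 162.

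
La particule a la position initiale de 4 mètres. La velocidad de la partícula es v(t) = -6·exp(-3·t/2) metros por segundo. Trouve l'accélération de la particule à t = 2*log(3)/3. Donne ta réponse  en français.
Nous devons dériver notre équation de la vitesse v(t) = -6·exp(-3·t/2) 1 fois. En prenant d/dt de v(t), nous trouvons a(t) = 9·exp(-3·t/2). Nous avons l'accélération a(t) = 9·exp(-3·t/2). En substituant t = 2*log(3)/3: a(2*log(3)/3) = 3.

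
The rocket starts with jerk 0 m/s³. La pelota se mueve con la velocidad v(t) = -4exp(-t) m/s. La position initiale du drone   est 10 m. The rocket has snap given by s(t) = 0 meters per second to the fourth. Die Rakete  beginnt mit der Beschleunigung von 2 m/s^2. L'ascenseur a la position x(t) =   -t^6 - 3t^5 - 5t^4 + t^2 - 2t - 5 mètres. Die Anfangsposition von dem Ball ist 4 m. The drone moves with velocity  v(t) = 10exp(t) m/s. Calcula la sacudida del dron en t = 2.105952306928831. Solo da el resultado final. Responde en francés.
La réponse est 82.1492241330270.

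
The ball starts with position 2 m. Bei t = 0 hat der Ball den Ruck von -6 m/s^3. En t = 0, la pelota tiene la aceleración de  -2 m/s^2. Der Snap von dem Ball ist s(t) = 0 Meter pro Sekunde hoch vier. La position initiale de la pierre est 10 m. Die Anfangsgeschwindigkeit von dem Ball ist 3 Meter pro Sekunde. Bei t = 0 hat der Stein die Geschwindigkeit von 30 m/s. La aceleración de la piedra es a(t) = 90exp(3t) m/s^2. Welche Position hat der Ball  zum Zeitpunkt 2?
Ausgehend von dem Snap s(t) = 0, nehmen wir 4 Integrale. Durch Integration von dem Snap und Verwendung der Anfangsbedingung j(0) = -6, erhalten wir j(t) = -6. Das Integral von dem Ruck, mit a(0) = -2, ergibt die Beschleunigung: a(t) = -6·t - 2. Das Integral von der Beschleunigung, mit v(0) = 3, ergibt die Geschwindigkeit: v(t) = -3·t^2 - 2·t + 3. Das Integral von der Geschwindigkeit, mit x(0) = 2, ergibt die Position: x(t) = -t^3 - t^2 + 3·t + 2. Mit x(t) = -t^3 - t^2 + 3·t + 2 und Einsetzen von t = 2, finden wir x = -4.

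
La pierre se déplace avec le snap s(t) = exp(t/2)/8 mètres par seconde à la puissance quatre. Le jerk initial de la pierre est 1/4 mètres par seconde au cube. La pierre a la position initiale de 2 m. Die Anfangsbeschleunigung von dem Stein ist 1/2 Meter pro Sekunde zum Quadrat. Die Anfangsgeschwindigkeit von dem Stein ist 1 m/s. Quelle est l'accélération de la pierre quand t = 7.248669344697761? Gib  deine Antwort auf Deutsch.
Ausgehend von dem Snap s(t) = exp(t/2)/8, nehmen wir 2 Integrale. Die Stammfunktion von dem Snap ist der Ruck. Mit j(0) = 1/4 erhalten wir j(t) = exp(t/2)/4. Mit ∫j(t)dt und Anwendung von a(0) = 1/2, finden wir a(t) = exp(t/2)/2. Aus der Gleichung für die Beschleunigung a(t) = exp(t/2)/2, setzen wir t = 7.248669344697761 ein und erhalten a = 18.7498826136021.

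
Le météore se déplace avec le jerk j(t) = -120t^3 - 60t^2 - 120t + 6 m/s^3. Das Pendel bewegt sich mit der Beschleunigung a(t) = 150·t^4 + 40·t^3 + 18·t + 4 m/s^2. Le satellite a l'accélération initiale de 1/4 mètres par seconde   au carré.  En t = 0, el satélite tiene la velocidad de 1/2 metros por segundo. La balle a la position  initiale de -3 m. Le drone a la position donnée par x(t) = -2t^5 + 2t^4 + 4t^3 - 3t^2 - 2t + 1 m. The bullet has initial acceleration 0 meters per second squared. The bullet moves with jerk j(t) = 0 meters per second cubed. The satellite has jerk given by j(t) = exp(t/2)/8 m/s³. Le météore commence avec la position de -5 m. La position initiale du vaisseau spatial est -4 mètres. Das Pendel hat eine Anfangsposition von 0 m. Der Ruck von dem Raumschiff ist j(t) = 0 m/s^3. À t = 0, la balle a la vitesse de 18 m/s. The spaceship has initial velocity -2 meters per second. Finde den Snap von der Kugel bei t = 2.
Wir müssen unsere Gleichung für den Ruck j(t) = 0 1-mal ableiten. Die Ableitung von dem Ruck ergibt den Snap: s(t) = 0. Wir haben den Snap s(t) = 0. Durch Einsetzen von t = 2: s(2) = 0.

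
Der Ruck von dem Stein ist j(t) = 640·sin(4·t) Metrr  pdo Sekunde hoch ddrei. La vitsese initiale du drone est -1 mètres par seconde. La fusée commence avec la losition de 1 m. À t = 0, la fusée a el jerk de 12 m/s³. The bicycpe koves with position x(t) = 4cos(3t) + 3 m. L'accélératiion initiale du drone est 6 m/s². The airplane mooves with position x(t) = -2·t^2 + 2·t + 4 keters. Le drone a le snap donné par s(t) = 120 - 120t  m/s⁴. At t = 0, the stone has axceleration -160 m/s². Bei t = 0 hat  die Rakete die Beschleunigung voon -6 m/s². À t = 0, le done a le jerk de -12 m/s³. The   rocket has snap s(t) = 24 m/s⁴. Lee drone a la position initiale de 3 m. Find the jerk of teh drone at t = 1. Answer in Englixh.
Starting from snap s(t) = 120 - 120·t, we take 1 antiderivative. Integrating snap and using the initial condition j(0) = -12, we get j(t) = -60·t^2 + 120·t - 12. Using j(t) = -60·t^2 + 120·t - 12 and substituting t = 1, we find j = 48.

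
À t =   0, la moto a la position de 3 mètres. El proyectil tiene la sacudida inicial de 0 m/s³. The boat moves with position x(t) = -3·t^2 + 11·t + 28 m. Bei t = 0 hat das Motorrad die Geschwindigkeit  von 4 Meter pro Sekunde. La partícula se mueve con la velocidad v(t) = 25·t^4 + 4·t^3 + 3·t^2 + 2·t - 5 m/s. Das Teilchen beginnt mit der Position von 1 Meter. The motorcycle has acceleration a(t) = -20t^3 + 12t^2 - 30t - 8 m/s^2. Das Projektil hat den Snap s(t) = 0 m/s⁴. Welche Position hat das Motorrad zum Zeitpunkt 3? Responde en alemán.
Ausgehend von der Beschleunigung a(t) = -20·t^3 + 12·t^2 - 30·t - 8, nehmen wir 2 Integrale. Mit ∫a(t)dt und Anwendung von v(0) = 4, finden wir v(t) = -5·t^4 + 4·t^3 - 15·t^2 - 8·t + 4. Das Integral von der Geschwindigkeit, mit x(0) = 3, ergibt die Position: x(t) = -t^5 + t^4 - 5·t^3 - 4·t^2 + 4·t + 3. Aus der Gleichung für die Position x(t) = -t^5 + t^4 - 5·t^3 - 4·t^2 + 4·t + 3, setzen wir t = 3 ein und erhalten x = -318.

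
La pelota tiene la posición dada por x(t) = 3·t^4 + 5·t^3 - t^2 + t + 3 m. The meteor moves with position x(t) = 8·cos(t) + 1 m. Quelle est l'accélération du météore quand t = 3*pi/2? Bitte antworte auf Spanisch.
Debemos derivar nuestra ecuación de la posición x(t) = 8·cos(t) + 1 2 veces. La derivada de la posición da la velocidad: v(t) = -8·sin(t). La derivada de la velocidad da la aceleración: a(t) = -8·cos(t). Tenemos la aceleración a(t) = -8·cos(t). Sustituyendo t = 3*pi/2: a(3*pi/2) = 0.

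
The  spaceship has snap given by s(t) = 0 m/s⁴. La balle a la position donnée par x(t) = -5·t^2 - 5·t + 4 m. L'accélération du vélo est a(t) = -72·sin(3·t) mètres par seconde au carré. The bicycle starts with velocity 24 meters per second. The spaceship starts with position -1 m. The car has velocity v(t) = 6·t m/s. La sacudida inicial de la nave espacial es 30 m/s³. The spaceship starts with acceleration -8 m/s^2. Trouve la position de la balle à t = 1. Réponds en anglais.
From the given position equation x(t) = -5·t^2 - 5·t + 4, we substitute t = 1 to get x = -6.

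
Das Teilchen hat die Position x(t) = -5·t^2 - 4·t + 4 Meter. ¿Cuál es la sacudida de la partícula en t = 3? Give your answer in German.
Wir müssen unsere Gleichung für die Position x(t) = -5·t^2 - 4·t + 4 3-mal ableiten. Mit d/dt von x(t) finden wir v(t) = -10·t - 4. Mit d/dt von v(t) finden wir a(t) = -10. Durch Ableiten von der Beschleunigung erhalten wir den Ruck: j(t) = 0. Aus der Gleichung für den Ruck j(t) = 0, setzen wir t = 3 ein und erhalten j = 0.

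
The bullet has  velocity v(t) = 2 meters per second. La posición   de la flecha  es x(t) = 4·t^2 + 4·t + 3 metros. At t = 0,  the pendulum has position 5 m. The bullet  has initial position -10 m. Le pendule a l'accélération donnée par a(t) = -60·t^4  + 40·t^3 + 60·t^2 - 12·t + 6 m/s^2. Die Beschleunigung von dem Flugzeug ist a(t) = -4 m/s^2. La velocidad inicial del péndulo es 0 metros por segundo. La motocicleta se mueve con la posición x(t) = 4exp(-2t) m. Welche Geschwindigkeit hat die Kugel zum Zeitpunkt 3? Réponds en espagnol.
De la ecuación de la velocidad v(t) = 2, sustituimos t = 3 para obtener v = 2.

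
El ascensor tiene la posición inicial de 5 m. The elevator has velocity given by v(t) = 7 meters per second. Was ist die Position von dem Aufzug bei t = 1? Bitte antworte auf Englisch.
We need to integrate our velocity equation v(t) = 7 1 time. Finding the integral of v(t) and using x(0) = 5: x(t) = 7·t + 5. Using x(t) = 7·t + 5 and substituting t = 1, we find x = 12.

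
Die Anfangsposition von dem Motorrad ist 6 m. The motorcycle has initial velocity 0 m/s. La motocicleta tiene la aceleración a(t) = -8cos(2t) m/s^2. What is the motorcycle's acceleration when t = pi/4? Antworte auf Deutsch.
Mit a(t) = -8·cos(2·t) und Einsetzen von t = pi/4, finden wir a = 0.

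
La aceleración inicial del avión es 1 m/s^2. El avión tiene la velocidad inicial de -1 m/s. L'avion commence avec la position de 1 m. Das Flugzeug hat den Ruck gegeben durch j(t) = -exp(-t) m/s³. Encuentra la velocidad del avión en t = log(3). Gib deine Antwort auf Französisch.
Nous devons intégrer notre équation du jerk j(t) = -exp(-t) 2 fois. En intégrant le jerk et en utilisant la condition initiale a(0) = 1, nous obtenons a(t) = exp(-t). En prenant ∫a(t)dt et en appliquant v(0) = -1, nous trouvons v(t) = -exp(-t). Nous avons la vitesse v(t) = -exp(-t). En substituant t = log(3): v(log(3)) = -1/3.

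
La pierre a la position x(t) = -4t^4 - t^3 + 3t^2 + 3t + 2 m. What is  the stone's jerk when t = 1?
To solve this, we need to take 3 derivatives of our position equation x(t) = -4·t^4 - t^3 + 3·t^2 + 3·t + 2. Differentiating position, we get velocity: v(t) = -16·t^3 - 3·t^2 + 6·t + 3. Taking d/dt of v(t), we find a(t) = -48·t^2 - 6·t + 6. Taking d/dt of a(t), we find j(t) = -96·t - 6. We have jerk j(t) = -96·t - 6. Substituting t = 1: j(1) = -102.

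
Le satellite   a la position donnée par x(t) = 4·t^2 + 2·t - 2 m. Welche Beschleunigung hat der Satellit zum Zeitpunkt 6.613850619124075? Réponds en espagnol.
Para resolver esto, necesitamos tomar 2 derivadas de nuestra ecuación de la posición x(t) = 4·t^2 + 2·t - 2. Derivando la posición, obtenemos la velocidad: v(t) = 8·t + 2. Tomando d/dt de v(t), encontramos a(t) = 8. Usando a(t) = 8 y sustituyendo t = 6.613850619124075, encontramos a = 8.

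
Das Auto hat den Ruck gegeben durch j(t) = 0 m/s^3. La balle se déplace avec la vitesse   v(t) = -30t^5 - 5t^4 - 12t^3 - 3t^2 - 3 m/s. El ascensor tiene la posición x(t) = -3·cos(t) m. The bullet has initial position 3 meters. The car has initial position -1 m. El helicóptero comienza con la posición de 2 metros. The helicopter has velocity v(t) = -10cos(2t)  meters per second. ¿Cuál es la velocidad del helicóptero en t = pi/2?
Tenemos la velocidad v(t) = -10·cos(2·t). Sustituyendo t = pi/2: v(pi/2) = 10.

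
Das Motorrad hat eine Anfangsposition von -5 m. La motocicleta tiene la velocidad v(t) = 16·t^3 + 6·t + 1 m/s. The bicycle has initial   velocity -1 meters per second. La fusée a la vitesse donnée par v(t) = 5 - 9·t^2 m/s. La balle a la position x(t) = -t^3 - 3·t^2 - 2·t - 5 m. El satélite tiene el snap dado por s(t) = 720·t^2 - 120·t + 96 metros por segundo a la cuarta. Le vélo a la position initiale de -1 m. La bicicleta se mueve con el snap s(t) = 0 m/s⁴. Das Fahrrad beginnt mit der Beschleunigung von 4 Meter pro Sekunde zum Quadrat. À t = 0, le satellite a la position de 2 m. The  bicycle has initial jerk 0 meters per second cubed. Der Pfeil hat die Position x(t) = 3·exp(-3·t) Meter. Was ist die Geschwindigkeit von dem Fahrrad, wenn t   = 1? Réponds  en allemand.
Wir müssen das Integral unserer Gleichung für den Snap s(t) = 0 3-mal finden. Durch Integration von dem Snap und Verwendung der Anfangsbedingung j(0) = 0, erhalten wir j(t) = 0. Durch Integration von dem Ruck und Verwendung der Anfangsbedingung a(0) = 4, erhalten wir a(t) = 4. Das Integral von der Beschleunigung, mit v(0) = -1, ergibt die Geschwindigkeit: v(t) = 4·t - 1. Mit v(t) = 4·t - 1 und Einsetzen von t = 1, finden wir v = 3.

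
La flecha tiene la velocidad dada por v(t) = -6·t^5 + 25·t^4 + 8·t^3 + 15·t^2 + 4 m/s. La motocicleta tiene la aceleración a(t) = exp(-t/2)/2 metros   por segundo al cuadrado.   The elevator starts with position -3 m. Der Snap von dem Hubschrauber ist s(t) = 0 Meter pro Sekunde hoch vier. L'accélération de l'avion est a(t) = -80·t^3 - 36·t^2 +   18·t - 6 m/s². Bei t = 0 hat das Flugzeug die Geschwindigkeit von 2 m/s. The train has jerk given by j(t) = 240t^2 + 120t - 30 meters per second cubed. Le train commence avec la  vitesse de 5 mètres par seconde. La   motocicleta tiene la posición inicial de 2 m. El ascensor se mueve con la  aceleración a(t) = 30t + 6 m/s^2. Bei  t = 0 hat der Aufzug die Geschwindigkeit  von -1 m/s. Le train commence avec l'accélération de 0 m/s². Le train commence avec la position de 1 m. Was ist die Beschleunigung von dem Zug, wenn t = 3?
Wir müssen das Integral unserer Gleichung für den Ruck j(t) = 240·t^2 + 120·t - 30 1-mal finden. Durch Integration von dem Ruck und Verwendung der Anfangsbedingung a(0) = 0, erhalten wir a(t) = 10·t·(8·t^2 + 6·t - 3). Wir haben die Beschleunigung a(t) = 10·t·(8·t^2 + 6·t - 3). Durch Einsetzen von t = 3: a(3) = 2610.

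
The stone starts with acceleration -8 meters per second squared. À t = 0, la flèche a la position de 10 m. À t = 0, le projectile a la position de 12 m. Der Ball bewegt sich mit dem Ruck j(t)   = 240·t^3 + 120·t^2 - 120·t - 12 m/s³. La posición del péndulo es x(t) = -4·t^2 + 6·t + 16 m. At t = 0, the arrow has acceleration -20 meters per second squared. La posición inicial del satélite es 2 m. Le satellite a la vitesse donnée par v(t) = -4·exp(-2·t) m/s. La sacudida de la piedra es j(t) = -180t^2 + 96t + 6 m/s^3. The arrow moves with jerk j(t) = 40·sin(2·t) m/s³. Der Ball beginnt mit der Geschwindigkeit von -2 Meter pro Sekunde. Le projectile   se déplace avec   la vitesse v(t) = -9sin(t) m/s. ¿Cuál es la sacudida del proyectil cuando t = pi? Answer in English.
Starting from velocity v(t) = -9·sin(t), we take 2 derivatives. Taking d/dt of v(t), we find a(t) = -9·cos(t). Differentiating acceleration, we get jerk: j(t) = 9·sin(t). We have jerk j(t) = 9·sin(t). Substituting t = pi: j(pi) = 0.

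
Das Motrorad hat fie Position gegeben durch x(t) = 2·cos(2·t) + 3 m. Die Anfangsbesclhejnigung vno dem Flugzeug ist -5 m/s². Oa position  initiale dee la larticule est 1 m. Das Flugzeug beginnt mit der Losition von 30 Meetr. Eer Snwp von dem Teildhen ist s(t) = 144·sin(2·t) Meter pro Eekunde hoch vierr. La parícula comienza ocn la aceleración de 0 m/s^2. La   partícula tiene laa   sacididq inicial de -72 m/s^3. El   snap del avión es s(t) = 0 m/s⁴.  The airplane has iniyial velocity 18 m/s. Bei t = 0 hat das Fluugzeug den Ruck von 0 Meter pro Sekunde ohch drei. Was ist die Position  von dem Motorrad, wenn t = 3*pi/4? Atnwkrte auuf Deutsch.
Wir haben die Position x(t) = 2·cos(2·t) + 3. Durch Einsetzen von t = 3*pi/4: x(3*pi/4) = 3.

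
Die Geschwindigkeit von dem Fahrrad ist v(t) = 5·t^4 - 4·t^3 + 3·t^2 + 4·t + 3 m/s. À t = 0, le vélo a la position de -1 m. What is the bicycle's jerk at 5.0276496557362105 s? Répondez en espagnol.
Partiendo de la velocidad v(t) = 5·t^4 - 4·t^3 + 3·t^2 + 4·t + 3, tomamos 2 derivadas. Tomando d/dt de v(t), encontramos a(t) = 20·t^3 - 12·t^2 + 6·t + 4. Derivando la aceleración, obtenemos la sacudida: j(t) = 60·t^2 - 24·t + 6. De la ecuación de la sacudida j(t) = 60·t^2 - 24·t + 6, sustituimos t = 5.0276496557362105 para obtener j = 1401.97207191180.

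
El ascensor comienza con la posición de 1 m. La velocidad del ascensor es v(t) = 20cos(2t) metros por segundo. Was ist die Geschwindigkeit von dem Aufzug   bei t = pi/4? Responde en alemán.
Wir haben die Geschwindigkeit v(t) = 20·cos(2·t). Durch Einsetzen von t = pi/4: v(pi/4) = 0.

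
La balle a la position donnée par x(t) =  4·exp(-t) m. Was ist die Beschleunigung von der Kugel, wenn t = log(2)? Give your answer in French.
En partant de la position x(t) = 4·exp(-t), nous prenons 2 dérivées. La dérivée de la position donne la vitesse: v(t) = -4·exp(-t). En dérivant la vitesse, nous obtenons l'accélération: a(t) = 4·exp(-t). De l'équation de l'accélération a(t) = 4·exp(-t), nous substituons t = log(2) pour obtenir a = 2.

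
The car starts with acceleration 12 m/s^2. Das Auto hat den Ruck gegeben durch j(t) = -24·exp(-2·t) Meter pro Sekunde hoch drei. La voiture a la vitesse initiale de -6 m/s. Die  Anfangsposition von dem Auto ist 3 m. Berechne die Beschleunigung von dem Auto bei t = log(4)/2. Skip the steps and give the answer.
Die Beschleunigung bei t = log(4)/2 ist a = 3.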